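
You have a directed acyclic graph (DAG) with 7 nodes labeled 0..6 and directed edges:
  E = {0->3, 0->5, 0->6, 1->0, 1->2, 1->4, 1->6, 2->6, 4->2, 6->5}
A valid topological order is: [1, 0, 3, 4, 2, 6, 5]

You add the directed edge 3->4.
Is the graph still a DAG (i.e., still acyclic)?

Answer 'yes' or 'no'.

Given toposort: [1, 0, 3, 4, 2, 6, 5]
Position of 3: index 2; position of 4: index 3
New edge 3->4: forward
Forward edge: respects the existing order. Still a DAG, same toposort still valid.
Still a DAG? yes

Answer: yes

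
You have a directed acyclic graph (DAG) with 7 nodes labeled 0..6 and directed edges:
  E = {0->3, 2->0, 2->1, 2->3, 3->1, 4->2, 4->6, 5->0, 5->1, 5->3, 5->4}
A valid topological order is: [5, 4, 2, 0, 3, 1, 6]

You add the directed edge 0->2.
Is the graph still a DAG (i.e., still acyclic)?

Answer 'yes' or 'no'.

Given toposort: [5, 4, 2, 0, 3, 1, 6]
Position of 0: index 3; position of 2: index 2
New edge 0->2: backward (u after v in old order)
Backward edge: old toposort is now invalid. Check if this creates a cycle.
Does 2 already reach 0? Reachable from 2: [0, 1, 2, 3]. YES -> cycle!
Still a DAG? no

Answer: no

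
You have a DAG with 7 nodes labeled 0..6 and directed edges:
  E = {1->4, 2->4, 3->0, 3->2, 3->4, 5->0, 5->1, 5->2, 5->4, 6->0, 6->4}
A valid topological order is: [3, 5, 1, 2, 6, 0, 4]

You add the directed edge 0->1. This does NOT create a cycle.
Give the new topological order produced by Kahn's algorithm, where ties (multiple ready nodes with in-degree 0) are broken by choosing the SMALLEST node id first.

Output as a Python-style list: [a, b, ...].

Old toposort: [3, 5, 1, 2, 6, 0, 4]
Added edge: 0->1
Position of 0 (5) > position of 1 (2). Must reorder: 0 must now come before 1.
Run Kahn's algorithm (break ties by smallest node id):
  initial in-degrees: [3, 2, 2, 0, 5, 0, 0]
  ready (indeg=0): [3, 5, 6]
  pop 3: indeg[0]->2; indeg[2]->1; indeg[4]->4 | ready=[5, 6] | order so far=[3]
  pop 5: indeg[0]->1; indeg[1]->1; indeg[2]->0; indeg[4]->3 | ready=[2, 6] | order so far=[3, 5]
  pop 2: indeg[4]->2 | ready=[6] | order so far=[3, 5, 2]
  pop 6: indeg[0]->0; indeg[4]->1 | ready=[0] | order so far=[3, 5, 2, 6]
  pop 0: indeg[1]->0 | ready=[1] | order so far=[3, 5, 2, 6, 0]
  pop 1: indeg[4]->0 | ready=[4] | order so far=[3, 5, 2, 6, 0, 1]
  pop 4: no out-edges | ready=[] | order so far=[3, 5, 2, 6, 0, 1, 4]
  Result: [3, 5, 2, 6, 0, 1, 4]

Answer: [3, 5, 2, 6, 0, 1, 4]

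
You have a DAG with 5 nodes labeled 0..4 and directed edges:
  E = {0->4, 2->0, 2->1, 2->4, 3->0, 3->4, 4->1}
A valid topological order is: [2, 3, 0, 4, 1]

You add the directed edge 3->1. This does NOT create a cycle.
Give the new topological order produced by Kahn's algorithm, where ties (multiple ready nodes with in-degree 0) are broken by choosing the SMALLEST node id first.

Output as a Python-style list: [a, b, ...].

Old toposort: [2, 3, 0, 4, 1]
Added edge: 3->1
Position of 3 (1) < position of 1 (4). Old order still valid.
Run Kahn's algorithm (break ties by smallest node id):
  initial in-degrees: [2, 3, 0, 0, 3]
  ready (indeg=0): [2, 3]
  pop 2: indeg[0]->1; indeg[1]->2; indeg[4]->2 | ready=[3] | order so far=[2]
  pop 3: indeg[0]->0; indeg[1]->1; indeg[4]->1 | ready=[0] | order so far=[2, 3]
  pop 0: indeg[4]->0 | ready=[4] | order so far=[2, 3, 0]
  pop 4: indeg[1]->0 | ready=[1] | order so far=[2, 3, 0, 4]
  pop 1: no out-edges | ready=[] | order so far=[2, 3, 0, 4, 1]
  Result: [2, 3, 0, 4, 1]

Answer: [2, 3, 0, 4, 1]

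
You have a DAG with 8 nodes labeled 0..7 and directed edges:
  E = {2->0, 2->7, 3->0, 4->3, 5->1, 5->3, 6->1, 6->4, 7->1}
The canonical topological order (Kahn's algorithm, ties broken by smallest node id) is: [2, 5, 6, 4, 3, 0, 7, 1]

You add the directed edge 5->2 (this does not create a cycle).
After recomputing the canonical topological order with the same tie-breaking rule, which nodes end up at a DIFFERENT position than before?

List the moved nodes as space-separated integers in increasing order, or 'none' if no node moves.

Answer: 2 5

Derivation:
Old toposort: [2, 5, 6, 4, 3, 0, 7, 1]
Added edge 5->2
Recompute Kahn (smallest-id tiebreak):
  initial in-degrees: [2, 3, 1, 2, 1, 0, 0, 1]
  ready (indeg=0): [5, 6]
  pop 5: indeg[1]->2; indeg[2]->0; indeg[3]->1 | ready=[2, 6] | order so far=[5]
  pop 2: indeg[0]->1; indeg[7]->0 | ready=[6, 7] | order so far=[5, 2]
  pop 6: indeg[1]->1; indeg[4]->0 | ready=[4, 7] | order so far=[5, 2, 6]
  pop 4: indeg[3]->0 | ready=[3, 7] | order so far=[5, 2, 6, 4]
  pop 3: indeg[0]->0 | ready=[0, 7] | order so far=[5, 2, 6, 4, 3]
  pop 0: no out-edges | ready=[7] | order so far=[5, 2, 6, 4, 3, 0]
  pop 7: indeg[1]->0 | ready=[1] | order so far=[5, 2, 6, 4, 3, 0, 7]
  pop 1: no out-edges | ready=[] | order so far=[5, 2, 6, 4, 3, 0, 7, 1]
New canonical toposort: [5, 2, 6, 4, 3, 0, 7, 1]
Compare positions:
  Node 0: index 5 -> 5 (same)
  Node 1: index 7 -> 7 (same)
  Node 2: index 0 -> 1 (moved)
  Node 3: index 4 -> 4 (same)
  Node 4: index 3 -> 3 (same)
  Node 5: index 1 -> 0 (moved)
  Node 6: index 2 -> 2 (same)
  Node 7: index 6 -> 6 (same)
Nodes that changed position: 2 5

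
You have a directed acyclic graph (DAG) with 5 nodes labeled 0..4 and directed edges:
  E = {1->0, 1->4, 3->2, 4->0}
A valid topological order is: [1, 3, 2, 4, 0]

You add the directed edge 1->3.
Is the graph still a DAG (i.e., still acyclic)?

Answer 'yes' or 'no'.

Given toposort: [1, 3, 2, 4, 0]
Position of 1: index 0; position of 3: index 1
New edge 1->3: forward
Forward edge: respects the existing order. Still a DAG, same toposort still valid.
Still a DAG? yes

Answer: yes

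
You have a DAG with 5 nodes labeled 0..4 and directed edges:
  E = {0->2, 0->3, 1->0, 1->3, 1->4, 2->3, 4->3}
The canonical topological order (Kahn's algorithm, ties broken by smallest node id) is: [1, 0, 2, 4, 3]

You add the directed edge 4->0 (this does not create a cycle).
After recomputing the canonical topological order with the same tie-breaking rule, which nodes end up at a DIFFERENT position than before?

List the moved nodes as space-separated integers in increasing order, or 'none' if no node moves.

Old toposort: [1, 0, 2, 4, 3]
Added edge 4->0
Recompute Kahn (smallest-id tiebreak):
  initial in-degrees: [2, 0, 1, 4, 1]
  ready (indeg=0): [1]
  pop 1: indeg[0]->1; indeg[3]->3; indeg[4]->0 | ready=[4] | order so far=[1]
  pop 4: indeg[0]->0; indeg[3]->2 | ready=[0] | order so far=[1, 4]
  pop 0: indeg[2]->0; indeg[3]->1 | ready=[2] | order so far=[1, 4, 0]
  pop 2: indeg[3]->0 | ready=[3] | order so far=[1, 4, 0, 2]
  pop 3: no out-edges | ready=[] | order so far=[1, 4, 0, 2, 3]
New canonical toposort: [1, 4, 0, 2, 3]
Compare positions:
  Node 0: index 1 -> 2 (moved)
  Node 1: index 0 -> 0 (same)
  Node 2: index 2 -> 3 (moved)
  Node 3: index 4 -> 4 (same)
  Node 4: index 3 -> 1 (moved)
Nodes that changed position: 0 2 4

Answer: 0 2 4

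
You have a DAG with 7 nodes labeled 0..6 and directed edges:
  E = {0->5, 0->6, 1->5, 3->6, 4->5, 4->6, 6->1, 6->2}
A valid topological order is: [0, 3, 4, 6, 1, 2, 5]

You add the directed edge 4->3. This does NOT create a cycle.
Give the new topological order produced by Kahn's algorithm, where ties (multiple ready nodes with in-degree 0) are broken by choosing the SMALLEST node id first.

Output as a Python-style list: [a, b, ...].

Old toposort: [0, 3, 4, 6, 1, 2, 5]
Added edge: 4->3
Position of 4 (2) > position of 3 (1). Must reorder: 4 must now come before 3.
Run Kahn's algorithm (break ties by smallest node id):
  initial in-degrees: [0, 1, 1, 1, 0, 3, 3]
  ready (indeg=0): [0, 4]
  pop 0: indeg[5]->2; indeg[6]->2 | ready=[4] | order so far=[0]
  pop 4: indeg[3]->0; indeg[5]->1; indeg[6]->1 | ready=[3] | order so far=[0, 4]
  pop 3: indeg[6]->0 | ready=[6] | order so far=[0, 4, 3]
  pop 6: indeg[1]->0; indeg[2]->0 | ready=[1, 2] | order so far=[0, 4, 3, 6]
  pop 1: indeg[5]->0 | ready=[2, 5] | order so far=[0, 4, 3, 6, 1]
  pop 2: no out-edges | ready=[5] | order so far=[0, 4, 3, 6, 1, 2]
  pop 5: no out-edges | ready=[] | order so far=[0, 4, 3, 6, 1, 2, 5]
  Result: [0, 4, 3, 6, 1, 2, 5]

Answer: [0, 4, 3, 6, 1, 2, 5]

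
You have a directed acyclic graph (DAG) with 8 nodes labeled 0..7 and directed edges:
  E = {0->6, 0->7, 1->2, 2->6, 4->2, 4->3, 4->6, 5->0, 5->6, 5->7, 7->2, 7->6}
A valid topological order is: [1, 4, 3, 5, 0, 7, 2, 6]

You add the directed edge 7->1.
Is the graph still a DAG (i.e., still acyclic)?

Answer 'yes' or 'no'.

Given toposort: [1, 4, 3, 5, 0, 7, 2, 6]
Position of 7: index 5; position of 1: index 0
New edge 7->1: backward (u after v in old order)
Backward edge: old toposort is now invalid. Check if this creates a cycle.
Does 1 already reach 7? Reachable from 1: [1, 2, 6]. NO -> still a DAG (reorder needed).
Still a DAG? yes

Answer: yes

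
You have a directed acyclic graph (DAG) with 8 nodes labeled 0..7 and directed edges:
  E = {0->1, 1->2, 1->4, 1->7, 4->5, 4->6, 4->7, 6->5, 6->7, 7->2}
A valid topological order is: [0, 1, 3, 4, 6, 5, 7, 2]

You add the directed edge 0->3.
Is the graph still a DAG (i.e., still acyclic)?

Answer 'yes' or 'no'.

Answer: yes

Derivation:
Given toposort: [0, 1, 3, 4, 6, 5, 7, 2]
Position of 0: index 0; position of 3: index 2
New edge 0->3: forward
Forward edge: respects the existing order. Still a DAG, same toposort still valid.
Still a DAG? yes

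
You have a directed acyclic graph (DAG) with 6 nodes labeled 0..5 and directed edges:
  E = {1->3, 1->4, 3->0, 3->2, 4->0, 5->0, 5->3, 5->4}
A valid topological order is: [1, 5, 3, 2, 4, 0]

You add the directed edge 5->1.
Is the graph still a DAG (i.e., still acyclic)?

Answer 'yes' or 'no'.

Given toposort: [1, 5, 3, 2, 4, 0]
Position of 5: index 1; position of 1: index 0
New edge 5->1: backward (u after v in old order)
Backward edge: old toposort is now invalid. Check if this creates a cycle.
Does 1 already reach 5? Reachable from 1: [0, 1, 2, 3, 4]. NO -> still a DAG (reorder needed).
Still a DAG? yes

Answer: yes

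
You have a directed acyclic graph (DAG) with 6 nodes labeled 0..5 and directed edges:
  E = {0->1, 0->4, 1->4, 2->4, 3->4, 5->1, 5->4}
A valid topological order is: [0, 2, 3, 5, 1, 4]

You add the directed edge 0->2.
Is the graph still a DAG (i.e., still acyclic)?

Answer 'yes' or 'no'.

Answer: yes

Derivation:
Given toposort: [0, 2, 3, 5, 1, 4]
Position of 0: index 0; position of 2: index 1
New edge 0->2: forward
Forward edge: respects the existing order. Still a DAG, same toposort still valid.
Still a DAG? yes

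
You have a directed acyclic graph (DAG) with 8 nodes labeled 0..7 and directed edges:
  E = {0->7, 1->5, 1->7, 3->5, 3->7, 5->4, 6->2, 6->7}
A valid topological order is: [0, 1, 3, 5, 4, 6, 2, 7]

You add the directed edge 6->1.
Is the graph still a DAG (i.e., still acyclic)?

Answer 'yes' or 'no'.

Answer: yes

Derivation:
Given toposort: [0, 1, 3, 5, 4, 6, 2, 7]
Position of 6: index 5; position of 1: index 1
New edge 6->1: backward (u after v in old order)
Backward edge: old toposort is now invalid. Check if this creates a cycle.
Does 1 already reach 6? Reachable from 1: [1, 4, 5, 7]. NO -> still a DAG (reorder needed).
Still a DAG? yes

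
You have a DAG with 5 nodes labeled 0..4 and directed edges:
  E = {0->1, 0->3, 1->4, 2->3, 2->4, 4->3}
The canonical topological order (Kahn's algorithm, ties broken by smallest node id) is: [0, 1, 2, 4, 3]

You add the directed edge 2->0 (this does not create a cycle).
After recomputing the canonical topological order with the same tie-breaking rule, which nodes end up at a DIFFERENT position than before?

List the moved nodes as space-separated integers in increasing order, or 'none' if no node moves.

Answer: 0 1 2

Derivation:
Old toposort: [0, 1, 2, 4, 3]
Added edge 2->0
Recompute Kahn (smallest-id tiebreak):
  initial in-degrees: [1, 1, 0, 3, 2]
  ready (indeg=0): [2]
  pop 2: indeg[0]->0; indeg[3]->2; indeg[4]->1 | ready=[0] | order so far=[2]
  pop 0: indeg[1]->0; indeg[3]->1 | ready=[1] | order so far=[2, 0]
  pop 1: indeg[4]->0 | ready=[4] | order so far=[2, 0, 1]
  pop 4: indeg[3]->0 | ready=[3] | order so far=[2, 0, 1, 4]
  pop 3: no out-edges | ready=[] | order so far=[2, 0, 1, 4, 3]
New canonical toposort: [2, 0, 1, 4, 3]
Compare positions:
  Node 0: index 0 -> 1 (moved)
  Node 1: index 1 -> 2 (moved)
  Node 2: index 2 -> 0 (moved)
  Node 3: index 4 -> 4 (same)
  Node 4: index 3 -> 3 (same)
Nodes that changed position: 0 1 2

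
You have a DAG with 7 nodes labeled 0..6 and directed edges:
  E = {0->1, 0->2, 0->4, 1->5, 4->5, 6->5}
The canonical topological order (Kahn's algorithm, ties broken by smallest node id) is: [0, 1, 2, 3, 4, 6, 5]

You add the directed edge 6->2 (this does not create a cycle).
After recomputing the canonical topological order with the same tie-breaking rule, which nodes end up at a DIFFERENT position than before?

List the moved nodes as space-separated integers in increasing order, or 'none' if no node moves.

Old toposort: [0, 1, 2, 3, 4, 6, 5]
Added edge 6->2
Recompute Kahn (smallest-id tiebreak):
  initial in-degrees: [0, 1, 2, 0, 1, 3, 0]
  ready (indeg=0): [0, 3, 6]
  pop 0: indeg[1]->0; indeg[2]->1; indeg[4]->0 | ready=[1, 3, 4, 6] | order so far=[0]
  pop 1: indeg[5]->2 | ready=[3, 4, 6] | order so far=[0, 1]
  pop 3: no out-edges | ready=[4, 6] | order so far=[0, 1, 3]
  pop 4: indeg[5]->1 | ready=[6] | order so far=[0, 1, 3, 4]
  pop 6: indeg[2]->0; indeg[5]->0 | ready=[2, 5] | order so far=[0, 1, 3, 4, 6]
  pop 2: no out-edges | ready=[5] | order so far=[0, 1, 3, 4, 6, 2]
  pop 5: no out-edges | ready=[] | order so far=[0, 1, 3, 4, 6, 2, 5]
New canonical toposort: [0, 1, 3, 4, 6, 2, 5]
Compare positions:
  Node 0: index 0 -> 0 (same)
  Node 1: index 1 -> 1 (same)
  Node 2: index 2 -> 5 (moved)
  Node 3: index 3 -> 2 (moved)
  Node 4: index 4 -> 3 (moved)
  Node 5: index 6 -> 6 (same)
  Node 6: index 5 -> 4 (moved)
Nodes that changed position: 2 3 4 6

Answer: 2 3 4 6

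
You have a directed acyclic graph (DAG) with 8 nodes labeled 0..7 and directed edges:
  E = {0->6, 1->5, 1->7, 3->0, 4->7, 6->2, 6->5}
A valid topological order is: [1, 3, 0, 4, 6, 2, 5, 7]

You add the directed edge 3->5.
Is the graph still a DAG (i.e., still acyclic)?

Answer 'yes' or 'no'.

Answer: yes

Derivation:
Given toposort: [1, 3, 0, 4, 6, 2, 5, 7]
Position of 3: index 1; position of 5: index 6
New edge 3->5: forward
Forward edge: respects the existing order. Still a DAG, same toposort still valid.
Still a DAG? yes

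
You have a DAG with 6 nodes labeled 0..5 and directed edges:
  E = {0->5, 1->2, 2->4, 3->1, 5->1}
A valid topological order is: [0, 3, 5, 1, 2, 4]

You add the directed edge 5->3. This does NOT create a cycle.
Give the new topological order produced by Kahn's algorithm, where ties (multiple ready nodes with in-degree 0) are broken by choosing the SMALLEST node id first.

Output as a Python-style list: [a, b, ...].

Old toposort: [0, 3, 5, 1, 2, 4]
Added edge: 5->3
Position of 5 (2) > position of 3 (1). Must reorder: 5 must now come before 3.
Run Kahn's algorithm (break ties by smallest node id):
  initial in-degrees: [0, 2, 1, 1, 1, 1]
  ready (indeg=0): [0]
  pop 0: indeg[5]->0 | ready=[5] | order so far=[0]
  pop 5: indeg[1]->1; indeg[3]->0 | ready=[3] | order so far=[0, 5]
  pop 3: indeg[1]->0 | ready=[1] | order so far=[0, 5, 3]
  pop 1: indeg[2]->0 | ready=[2] | order so far=[0, 5, 3, 1]
  pop 2: indeg[4]->0 | ready=[4] | order so far=[0, 5, 3, 1, 2]
  pop 4: no out-edges | ready=[] | order so far=[0, 5, 3, 1, 2, 4]
  Result: [0, 5, 3, 1, 2, 4]

Answer: [0, 5, 3, 1, 2, 4]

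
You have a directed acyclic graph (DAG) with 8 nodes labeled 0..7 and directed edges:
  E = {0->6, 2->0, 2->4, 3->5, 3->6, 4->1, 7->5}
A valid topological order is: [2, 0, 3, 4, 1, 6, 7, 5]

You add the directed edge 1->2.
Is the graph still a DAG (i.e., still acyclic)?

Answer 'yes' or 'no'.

Answer: no

Derivation:
Given toposort: [2, 0, 3, 4, 1, 6, 7, 5]
Position of 1: index 4; position of 2: index 0
New edge 1->2: backward (u after v in old order)
Backward edge: old toposort is now invalid. Check if this creates a cycle.
Does 2 already reach 1? Reachable from 2: [0, 1, 2, 4, 6]. YES -> cycle!
Still a DAG? no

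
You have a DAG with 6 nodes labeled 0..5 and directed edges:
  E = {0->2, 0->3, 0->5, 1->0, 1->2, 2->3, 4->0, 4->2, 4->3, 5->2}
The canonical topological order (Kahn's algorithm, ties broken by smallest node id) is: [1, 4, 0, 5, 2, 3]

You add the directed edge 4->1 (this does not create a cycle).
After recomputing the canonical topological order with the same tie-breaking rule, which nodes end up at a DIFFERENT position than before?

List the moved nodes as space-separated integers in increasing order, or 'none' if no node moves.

Old toposort: [1, 4, 0, 5, 2, 3]
Added edge 4->1
Recompute Kahn (smallest-id tiebreak):
  initial in-degrees: [2, 1, 4, 3, 0, 1]
  ready (indeg=0): [4]
  pop 4: indeg[0]->1; indeg[1]->0; indeg[2]->3; indeg[3]->2 | ready=[1] | order so far=[4]
  pop 1: indeg[0]->0; indeg[2]->2 | ready=[0] | order so far=[4, 1]
  pop 0: indeg[2]->1; indeg[3]->1; indeg[5]->0 | ready=[5] | order so far=[4, 1, 0]
  pop 5: indeg[2]->0 | ready=[2] | order so far=[4, 1, 0, 5]
  pop 2: indeg[3]->0 | ready=[3] | order so far=[4, 1, 0, 5, 2]
  pop 3: no out-edges | ready=[] | order so far=[4, 1, 0, 5, 2, 3]
New canonical toposort: [4, 1, 0, 5, 2, 3]
Compare positions:
  Node 0: index 2 -> 2 (same)
  Node 1: index 0 -> 1 (moved)
  Node 2: index 4 -> 4 (same)
  Node 3: index 5 -> 5 (same)
  Node 4: index 1 -> 0 (moved)
  Node 5: index 3 -> 3 (same)
Nodes that changed position: 1 4

Answer: 1 4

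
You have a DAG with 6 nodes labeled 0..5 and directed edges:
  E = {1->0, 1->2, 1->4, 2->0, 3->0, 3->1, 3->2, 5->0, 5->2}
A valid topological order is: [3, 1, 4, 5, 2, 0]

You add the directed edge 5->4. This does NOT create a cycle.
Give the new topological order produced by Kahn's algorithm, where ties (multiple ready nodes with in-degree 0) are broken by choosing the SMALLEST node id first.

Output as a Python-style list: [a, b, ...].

Answer: [3, 1, 5, 2, 0, 4]

Derivation:
Old toposort: [3, 1, 4, 5, 2, 0]
Added edge: 5->4
Position of 5 (3) > position of 4 (2). Must reorder: 5 must now come before 4.
Run Kahn's algorithm (break ties by smallest node id):
  initial in-degrees: [4, 1, 3, 0, 2, 0]
  ready (indeg=0): [3, 5]
  pop 3: indeg[0]->3; indeg[1]->0; indeg[2]->2 | ready=[1, 5] | order so far=[3]
  pop 1: indeg[0]->2; indeg[2]->1; indeg[4]->1 | ready=[5] | order so far=[3, 1]
  pop 5: indeg[0]->1; indeg[2]->0; indeg[4]->0 | ready=[2, 4] | order so far=[3, 1, 5]
  pop 2: indeg[0]->0 | ready=[0, 4] | order so far=[3, 1, 5, 2]
  pop 0: no out-edges | ready=[4] | order so far=[3, 1, 5, 2, 0]
  pop 4: no out-edges | ready=[] | order so far=[3, 1, 5, 2, 0, 4]
  Result: [3, 1, 5, 2, 0, 4]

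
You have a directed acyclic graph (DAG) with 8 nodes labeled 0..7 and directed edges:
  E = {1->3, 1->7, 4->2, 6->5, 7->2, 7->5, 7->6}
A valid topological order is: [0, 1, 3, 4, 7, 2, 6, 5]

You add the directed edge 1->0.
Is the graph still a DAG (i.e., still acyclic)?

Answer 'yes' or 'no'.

Given toposort: [0, 1, 3, 4, 7, 2, 6, 5]
Position of 1: index 1; position of 0: index 0
New edge 1->0: backward (u after v in old order)
Backward edge: old toposort is now invalid. Check if this creates a cycle.
Does 0 already reach 1? Reachable from 0: [0]. NO -> still a DAG (reorder needed).
Still a DAG? yes

Answer: yes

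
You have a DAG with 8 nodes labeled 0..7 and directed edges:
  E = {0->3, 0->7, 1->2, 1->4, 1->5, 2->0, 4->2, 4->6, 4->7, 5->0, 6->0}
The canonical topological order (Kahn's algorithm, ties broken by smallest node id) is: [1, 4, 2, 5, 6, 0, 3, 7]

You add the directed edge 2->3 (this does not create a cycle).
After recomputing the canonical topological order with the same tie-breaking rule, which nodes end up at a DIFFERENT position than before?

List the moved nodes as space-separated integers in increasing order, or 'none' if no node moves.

Old toposort: [1, 4, 2, 5, 6, 0, 3, 7]
Added edge 2->3
Recompute Kahn (smallest-id tiebreak):
  initial in-degrees: [3, 0, 2, 2, 1, 1, 1, 2]
  ready (indeg=0): [1]
  pop 1: indeg[2]->1; indeg[4]->0; indeg[5]->0 | ready=[4, 5] | order so far=[1]
  pop 4: indeg[2]->0; indeg[6]->0; indeg[7]->1 | ready=[2, 5, 6] | order so far=[1, 4]
  pop 2: indeg[0]->2; indeg[3]->1 | ready=[5, 6] | order so far=[1, 4, 2]
  pop 5: indeg[0]->1 | ready=[6] | order so far=[1, 4, 2, 5]
  pop 6: indeg[0]->0 | ready=[0] | order so far=[1, 4, 2, 5, 6]
  pop 0: indeg[3]->0; indeg[7]->0 | ready=[3, 7] | order so far=[1, 4, 2, 5, 6, 0]
  pop 3: no out-edges | ready=[7] | order so far=[1, 4, 2, 5, 6, 0, 3]
  pop 7: no out-edges | ready=[] | order so far=[1, 4, 2, 5, 6, 0, 3, 7]
New canonical toposort: [1, 4, 2, 5, 6, 0, 3, 7]
Compare positions:
  Node 0: index 5 -> 5 (same)
  Node 1: index 0 -> 0 (same)
  Node 2: index 2 -> 2 (same)
  Node 3: index 6 -> 6 (same)
  Node 4: index 1 -> 1 (same)
  Node 5: index 3 -> 3 (same)
  Node 6: index 4 -> 4 (same)
  Node 7: index 7 -> 7 (same)
Nodes that changed position: none

Answer: none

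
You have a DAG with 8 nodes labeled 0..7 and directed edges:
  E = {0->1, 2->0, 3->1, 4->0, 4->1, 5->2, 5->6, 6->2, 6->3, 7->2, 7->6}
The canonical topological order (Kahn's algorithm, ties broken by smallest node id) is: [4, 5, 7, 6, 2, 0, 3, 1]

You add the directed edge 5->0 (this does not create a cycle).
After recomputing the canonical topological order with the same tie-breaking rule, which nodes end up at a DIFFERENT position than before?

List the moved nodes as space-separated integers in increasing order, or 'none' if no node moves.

Old toposort: [4, 5, 7, 6, 2, 0, 3, 1]
Added edge 5->0
Recompute Kahn (smallest-id tiebreak):
  initial in-degrees: [3, 3, 3, 1, 0, 0, 2, 0]
  ready (indeg=0): [4, 5, 7]
  pop 4: indeg[0]->2; indeg[1]->2 | ready=[5, 7] | order so far=[4]
  pop 5: indeg[0]->1; indeg[2]->2; indeg[6]->1 | ready=[7] | order so far=[4, 5]
  pop 7: indeg[2]->1; indeg[6]->0 | ready=[6] | order so far=[4, 5, 7]
  pop 6: indeg[2]->0; indeg[3]->0 | ready=[2, 3] | order so far=[4, 5, 7, 6]
  pop 2: indeg[0]->0 | ready=[0, 3] | order so far=[4, 5, 7, 6, 2]
  pop 0: indeg[1]->1 | ready=[3] | order so far=[4, 5, 7, 6, 2, 0]
  pop 3: indeg[1]->0 | ready=[1] | order so far=[4, 5, 7, 6, 2, 0, 3]
  pop 1: no out-edges | ready=[] | order so far=[4, 5, 7, 6, 2, 0, 3, 1]
New canonical toposort: [4, 5, 7, 6, 2, 0, 3, 1]
Compare positions:
  Node 0: index 5 -> 5 (same)
  Node 1: index 7 -> 7 (same)
  Node 2: index 4 -> 4 (same)
  Node 3: index 6 -> 6 (same)
  Node 4: index 0 -> 0 (same)
  Node 5: index 1 -> 1 (same)
  Node 6: index 3 -> 3 (same)
  Node 7: index 2 -> 2 (same)
Nodes that changed position: none

Answer: none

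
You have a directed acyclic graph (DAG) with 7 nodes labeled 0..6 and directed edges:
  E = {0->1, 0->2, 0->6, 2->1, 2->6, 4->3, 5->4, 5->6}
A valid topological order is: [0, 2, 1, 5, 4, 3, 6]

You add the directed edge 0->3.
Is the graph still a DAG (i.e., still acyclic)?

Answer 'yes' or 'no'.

Answer: yes

Derivation:
Given toposort: [0, 2, 1, 5, 4, 3, 6]
Position of 0: index 0; position of 3: index 5
New edge 0->3: forward
Forward edge: respects the existing order. Still a DAG, same toposort still valid.
Still a DAG? yes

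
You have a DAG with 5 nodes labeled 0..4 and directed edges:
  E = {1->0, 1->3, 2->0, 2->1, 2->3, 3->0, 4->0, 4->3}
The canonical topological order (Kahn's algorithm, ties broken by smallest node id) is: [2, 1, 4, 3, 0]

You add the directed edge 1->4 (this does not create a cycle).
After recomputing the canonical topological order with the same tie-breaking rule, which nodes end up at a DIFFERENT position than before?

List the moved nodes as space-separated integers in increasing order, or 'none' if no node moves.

Answer: none

Derivation:
Old toposort: [2, 1, 4, 3, 0]
Added edge 1->4
Recompute Kahn (smallest-id tiebreak):
  initial in-degrees: [4, 1, 0, 3, 1]
  ready (indeg=0): [2]
  pop 2: indeg[0]->3; indeg[1]->0; indeg[3]->2 | ready=[1] | order so far=[2]
  pop 1: indeg[0]->2; indeg[3]->1; indeg[4]->0 | ready=[4] | order so far=[2, 1]
  pop 4: indeg[0]->1; indeg[3]->0 | ready=[3] | order so far=[2, 1, 4]
  pop 3: indeg[0]->0 | ready=[0] | order so far=[2, 1, 4, 3]
  pop 0: no out-edges | ready=[] | order so far=[2, 1, 4, 3, 0]
New canonical toposort: [2, 1, 4, 3, 0]
Compare positions:
  Node 0: index 4 -> 4 (same)
  Node 1: index 1 -> 1 (same)
  Node 2: index 0 -> 0 (same)
  Node 3: index 3 -> 3 (same)
  Node 4: index 2 -> 2 (same)
Nodes that changed position: none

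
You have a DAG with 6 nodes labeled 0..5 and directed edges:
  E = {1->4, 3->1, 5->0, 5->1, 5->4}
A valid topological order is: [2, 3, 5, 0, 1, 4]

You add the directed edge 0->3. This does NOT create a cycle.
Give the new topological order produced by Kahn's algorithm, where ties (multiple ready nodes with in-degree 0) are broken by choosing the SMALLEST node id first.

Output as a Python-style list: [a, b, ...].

Old toposort: [2, 3, 5, 0, 1, 4]
Added edge: 0->3
Position of 0 (3) > position of 3 (1). Must reorder: 0 must now come before 3.
Run Kahn's algorithm (break ties by smallest node id):
  initial in-degrees: [1, 2, 0, 1, 2, 0]
  ready (indeg=0): [2, 5]
  pop 2: no out-edges | ready=[5] | order so far=[2]
  pop 5: indeg[0]->0; indeg[1]->1; indeg[4]->1 | ready=[0] | order so far=[2, 5]
  pop 0: indeg[3]->0 | ready=[3] | order so far=[2, 5, 0]
  pop 3: indeg[1]->0 | ready=[1] | order so far=[2, 5, 0, 3]
  pop 1: indeg[4]->0 | ready=[4] | order so far=[2, 5, 0, 3, 1]
  pop 4: no out-edges | ready=[] | order so far=[2, 5, 0, 3, 1, 4]
  Result: [2, 5, 0, 3, 1, 4]

Answer: [2, 5, 0, 3, 1, 4]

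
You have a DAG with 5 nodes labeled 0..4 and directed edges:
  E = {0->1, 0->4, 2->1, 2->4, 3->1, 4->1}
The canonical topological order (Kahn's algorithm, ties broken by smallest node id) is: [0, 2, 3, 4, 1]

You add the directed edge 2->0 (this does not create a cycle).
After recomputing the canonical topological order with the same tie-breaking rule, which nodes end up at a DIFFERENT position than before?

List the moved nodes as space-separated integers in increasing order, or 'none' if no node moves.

Old toposort: [0, 2, 3, 4, 1]
Added edge 2->0
Recompute Kahn (smallest-id tiebreak):
  initial in-degrees: [1, 4, 0, 0, 2]
  ready (indeg=0): [2, 3]
  pop 2: indeg[0]->0; indeg[1]->3; indeg[4]->1 | ready=[0, 3] | order so far=[2]
  pop 0: indeg[1]->2; indeg[4]->0 | ready=[3, 4] | order so far=[2, 0]
  pop 3: indeg[1]->1 | ready=[4] | order so far=[2, 0, 3]
  pop 4: indeg[1]->0 | ready=[1] | order so far=[2, 0, 3, 4]
  pop 1: no out-edges | ready=[] | order so far=[2, 0, 3, 4, 1]
New canonical toposort: [2, 0, 3, 4, 1]
Compare positions:
  Node 0: index 0 -> 1 (moved)
  Node 1: index 4 -> 4 (same)
  Node 2: index 1 -> 0 (moved)
  Node 3: index 2 -> 2 (same)
  Node 4: index 3 -> 3 (same)
Nodes that changed position: 0 2

Answer: 0 2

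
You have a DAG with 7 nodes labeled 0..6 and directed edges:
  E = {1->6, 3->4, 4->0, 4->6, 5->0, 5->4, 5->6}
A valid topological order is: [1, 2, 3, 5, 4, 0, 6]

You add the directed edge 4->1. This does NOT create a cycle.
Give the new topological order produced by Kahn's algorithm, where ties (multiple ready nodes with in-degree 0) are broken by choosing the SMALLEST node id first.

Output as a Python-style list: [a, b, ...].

Answer: [2, 3, 5, 4, 0, 1, 6]

Derivation:
Old toposort: [1, 2, 3, 5, 4, 0, 6]
Added edge: 4->1
Position of 4 (4) > position of 1 (0). Must reorder: 4 must now come before 1.
Run Kahn's algorithm (break ties by smallest node id):
  initial in-degrees: [2, 1, 0, 0, 2, 0, 3]
  ready (indeg=0): [2, 3, 5]
  pop 2: no out-edges | ready=[3, 5] | order so far=[2]
  pop 3: indeg[4]->1 | ready=[5] | order so far=[2, 3]
  pop 5: indeg[0]->1; indeg[4]->0; indeg[6]->2 | ready=[4] | order so far=[2, 3, 5]
  pop 4: indeg[0]->0; indeg[1]->0; indeg[6]->1 | ready=[0, 1] | order so far=[2, 3, 5, 4]
  pop 0: no out-edges | ready=[1] | order so far=[2, 3, 5, 4, 0]
  pop 1: indeg[6]->0 | ready=[6] | order so far=[2, 3, 5, 4, 0, 1]
  pop 6: no out-edges | ready=[] | order so far=[2, 3, 5, 4, 0, 1, 6]
  Result: [2, 3, 5, 4, 0, 1, 6]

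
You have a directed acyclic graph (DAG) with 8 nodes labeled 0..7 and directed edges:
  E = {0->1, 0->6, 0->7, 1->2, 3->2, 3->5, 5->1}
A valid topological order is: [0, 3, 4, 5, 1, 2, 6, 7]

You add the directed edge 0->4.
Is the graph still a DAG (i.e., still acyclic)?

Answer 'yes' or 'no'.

Answer: yes

Derivation:
Given toposort: [0, 3, 4, 5, 1, 2, 6, 7]
Position of 0: index 0; position of 4: index 2
New edge 0->4: forward
Forward edge: respects the existing order. Still a DAG, same toposort still valid.
Still a DAG? yes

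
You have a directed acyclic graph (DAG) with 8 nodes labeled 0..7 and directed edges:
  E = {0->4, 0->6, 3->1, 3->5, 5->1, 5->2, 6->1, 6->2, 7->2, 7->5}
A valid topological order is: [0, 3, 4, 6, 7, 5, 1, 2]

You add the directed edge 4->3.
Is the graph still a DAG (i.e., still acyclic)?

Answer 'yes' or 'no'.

Given toposort: [0, 3, 4, 6, 7, 5, 1, 2]
Position of 4: index 2; position of 3: index 1
New edge 4->3: backward (u after v in old order)
Backward edge: old toposort is now invalid. Check if this creates a cycle.
Does 3 already reach 4? Reachable from 3: [1, 2, 3, 5]. NO -> still a DAG (reorder needed).
Still a DAG? yes

Answer: yes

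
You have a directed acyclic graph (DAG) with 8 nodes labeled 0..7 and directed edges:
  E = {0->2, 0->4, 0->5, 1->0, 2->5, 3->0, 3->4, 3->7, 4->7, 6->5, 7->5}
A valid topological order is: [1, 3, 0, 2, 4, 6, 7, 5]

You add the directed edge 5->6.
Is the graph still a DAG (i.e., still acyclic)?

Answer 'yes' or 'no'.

Given toposort: [1, 3, 0, 2, 4, 6, 7, 5]
Position of 5: index 7; position of 6: index 5
New edge 5->6: backward (u after v in old order)
Backward edge: old toposort is now invalid. Check if this creates a cycle.
Does 6 already reach 5? Reachable from 6: [5, 6]. YES -> cycle!
Still a DAG? no

Answer: no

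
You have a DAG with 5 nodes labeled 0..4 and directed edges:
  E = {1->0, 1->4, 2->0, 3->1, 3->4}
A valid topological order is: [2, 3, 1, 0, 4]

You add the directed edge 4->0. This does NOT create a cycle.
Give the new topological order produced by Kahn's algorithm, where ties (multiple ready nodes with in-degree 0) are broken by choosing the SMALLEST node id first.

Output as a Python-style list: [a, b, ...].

Answer: [2, 3, 1, 4, 0]

Derivation:
Old toposort: [2, 3, 1, 0, 4]
Added edge: 4->0
Position of 4 (4) > position of 0 (3). Must reorder: 4 must now come before 0.
Run Kahn's algorithm (break ties by smallest node id):
  initial in-degrees: [3, 1, 0, 0, 2]
  ready (indeg=0): [2, 3]
  pop 2: indeg[0]->2 | ready=[3] | order so far=[2]
  pop 3: indeg[1]->0; indeg[4]->1 | ready=[1] | order so far=[2, 3]
  pop 1: indeg[0]->1; indeg[4]->0 | ready=[4] | order so far=[2, 3, 1]
  pop 4: indeg[0]->0 | ready=[0] | order so far=[2, 3, 1, 4]
  pop 0: no out-edges | ready=[] | order so far=[2, 3, 1, 4, 0]
  Result: [2, 3, 1, 4, 0]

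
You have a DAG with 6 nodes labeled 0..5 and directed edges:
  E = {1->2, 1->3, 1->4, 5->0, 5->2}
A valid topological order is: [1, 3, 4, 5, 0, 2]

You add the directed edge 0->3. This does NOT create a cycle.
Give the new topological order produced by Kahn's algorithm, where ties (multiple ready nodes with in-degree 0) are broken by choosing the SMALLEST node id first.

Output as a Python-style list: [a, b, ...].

Old toposort: [1, 3, 4, 5, 0, 2]
Added edge: 0->3
Position of 0 (4) > position of 3 (1). Must reorder: 0 must now come before 3.
Run Kahn's algorithm (break ties by smallest node id):
  initial in-degrees: [1, 0, 2, 2, 1, 0]
  ready (indeg=0): [1, 5]
  pop 1: indeg[2]->1; indeg[3]->1; indeg[4]->0 | ready=[4, 5] | order so far=[1]
  pop 4: no out-edges | ready=[5] | order so far=[1, 4]
  pop 5: indeg[0]->0; indeg[2]->0 | ready=[0, 2] | order so far=[1, 4, 5]
  pop 0: indeg[3]->0 | ready=[2, 3] | order so far=[1, 4, 5, 0]
  pop 2: no out-edges | ready=[3] | order so far=[1, 4, 5, 0, 2]
  pop 3: no out-edges | ready=[] | order so far=[1, 4, 5, 0, 2, 3]
  Result: [1, 4, 5, 0, 2, 3]

Answer: [1, 4, 5, 0, 2, 3]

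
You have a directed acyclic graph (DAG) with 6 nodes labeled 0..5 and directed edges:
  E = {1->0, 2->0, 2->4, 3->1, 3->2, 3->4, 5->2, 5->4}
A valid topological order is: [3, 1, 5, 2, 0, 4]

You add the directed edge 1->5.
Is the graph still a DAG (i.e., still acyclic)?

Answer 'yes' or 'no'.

Answer: yes

Derivation:
Given toposort: [3, 1, 5, 2, 0, 4]
Position of 1: index 1; position of 5: index 2
New edge 1->5: forward
Forward edge: respects the existing order. Still a DAG, same toposort still valid.
Still a DAG? yes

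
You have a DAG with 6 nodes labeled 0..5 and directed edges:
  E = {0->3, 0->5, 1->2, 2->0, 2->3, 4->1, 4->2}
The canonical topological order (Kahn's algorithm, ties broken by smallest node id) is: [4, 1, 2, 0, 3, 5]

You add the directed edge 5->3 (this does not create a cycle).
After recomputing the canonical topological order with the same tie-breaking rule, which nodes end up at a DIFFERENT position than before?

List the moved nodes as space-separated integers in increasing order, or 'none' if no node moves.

Old toposort: [4, 1, 2, 0, 3, 5]
Added edge 5->3
Recompute Kahn (smallest-id tiebreak):
  initial in-degrees: [1, 1, 2, 3, 0, 1]
  ready (indeg=0): [4]
  pop 4: indeg[1]->0; indeg[2]->1 | ready=[1] | order so far=[4]
  pop 1: indeg[2]->0 | ready=[2] | order so far=[4, 1]
  pop 2: indeg[0]->0; indeg[3]->2 | ready=[0] | order so far=[4, 1, 2]
  pop 0: indeg[3]->1; indeg[5]->0 | ready=[5] | order so far=[4, 1, 2, 0]
  pop 5: indeg[3]->0 | ready=[3] | order so far=[4, 1, 2, 0, 5]
  pop 3: no out-edges | ready=[] | order so far=[4, 1, 2, 0, 5, 3]
New canonical toposort: [4, 1, 2, 0, 5, 3]
Compare positions:
  Node 0: index 3 -> 3 (same)
  Node 1: index 1 -> 1 (same)
  Node 2: index 2 -> 2 (same)
  Node 3: index 4 -> 5 (moved)
  Node 4: index 0 -> 0 (same)
  Node 5: index 5 -> 4 (moved)
Nodes that changed position: 3 5

Answer: 3 5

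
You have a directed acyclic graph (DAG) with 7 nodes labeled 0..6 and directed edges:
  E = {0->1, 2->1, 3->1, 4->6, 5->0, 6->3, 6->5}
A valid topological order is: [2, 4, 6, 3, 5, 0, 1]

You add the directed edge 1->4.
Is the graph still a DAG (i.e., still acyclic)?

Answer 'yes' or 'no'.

Answer: no

Derivation:
Given toposort: [2, 4, 6, 3, 5, 0, 1]
Position of 1: index 6; position of 4: index 1
New edge 1->4: backward (u after v in old order)
Backward edge: old toposort is now invalid. Check if this creates a cycle.
Does 4 already reach 1? Reachable from 4: [0, 1, 3, 4, 5, 6]. YES -> cycle!
Still a DAG? no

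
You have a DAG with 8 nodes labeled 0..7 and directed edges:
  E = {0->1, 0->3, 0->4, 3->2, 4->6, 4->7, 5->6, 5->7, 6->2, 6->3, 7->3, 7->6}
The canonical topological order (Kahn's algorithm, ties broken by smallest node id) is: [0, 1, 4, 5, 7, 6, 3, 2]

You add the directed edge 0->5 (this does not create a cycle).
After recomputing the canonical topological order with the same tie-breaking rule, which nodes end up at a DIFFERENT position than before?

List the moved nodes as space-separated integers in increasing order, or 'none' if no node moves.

Old toposort: [0, 1, 4, 5, 7, 6, 3, 2]
Added edge 0->5
Recompute Kahn (smallest-id tiebreak):
  initial in-degrees: [0, 1, 2, 3, 1, 1, 3, 2]
  ready (indeg=0): [0]
  pop 0: indeg[1]->0; indeg[3]->2; indeg[4]->0; indeg[5]->0 | ready=[1, 4, 5] | order so far=[0]
  pop 1: no out-edges | ready=[4, 5] | order so far=[0, 1]
  pop 4: indeg[6]->2; indeg[7]->1 | ready=[5] | order so far=[0, 1, 4]
  pop 5: indeg[6]->1; indeg[7]->0 | ready=[7] | order so far=[0, 1, 4, 5]
  pop 7: indeg[3]->1; indeg[6]->0 | ready=[6] | order so far=[0, 1, 4, 5, 7]
  pop 6: indeg[2]->1; indeg[3]->0 | ready=[3] | order so far=[0, 1, 4, 5, 7, 6]
  pop 3: indeg[2]->0 | ready=[2] | order so far=[0, 1, 4, 5, 7, 6, 3]
  pop 2: no out-edges | ready=[] | order so far=[0, 1, 4, 5, 7, 6, 3, 2]
New canonical toposort: [0, 1, 4, 5, 7, 6, 3, 2]
Compare positions:
  Node 0: index 0 -> 0 (same)
  Node 1: index 1 -> 1 (same)
  Node 2: index 7 -> 7 (same)
  Node 3: index 6 -> 6 (same)
  Node 4: index 2 -> 2 (same)
  Node 5: index 3 -> 3 (same)
  Node 6: index 5 -> 5 (same)
  Node 7: index 4 -> 4 (same)
Nodes that changed position: none

Answer: none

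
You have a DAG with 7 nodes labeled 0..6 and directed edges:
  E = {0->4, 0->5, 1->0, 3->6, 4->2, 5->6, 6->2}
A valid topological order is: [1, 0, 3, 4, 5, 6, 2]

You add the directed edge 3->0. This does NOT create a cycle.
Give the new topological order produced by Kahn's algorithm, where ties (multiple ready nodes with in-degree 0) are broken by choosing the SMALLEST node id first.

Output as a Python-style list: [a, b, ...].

Old toposort: [1, 0, 3, 4, 5, 6, 2]
Added edge: 3->0
Position of 3 (2) > position of 0 (1). Must reorder: 3 must now come before 0.
Run Kahn's algorithm (break ties by smallest node id):
  initial in-degrees: [2, 0, 2, 0, 1, 1, 2]
  ready (indeg=0): [1, 3]
  pop 1: indeg[0]->1 | ready=[3] | order so far=[1]
  pop 3: indeg[0]->0; indeg[6]->1 | ready=[0] | order so far=[1, 3]
  pop 0: indeg[4]->0; indeg[5]->0 | ready=[4, 5] | order so far=[1, 3, 0]
  pop 4: indeg[2]->1 | ready=[5] | order so far=[1, 3, 0, 4]
  pop 5: indeg[6]->0 | ready=[6] | order so far=[1, 3, 0, 4, 5]
  pop 6: indeg[2]->0 | ready=[2] | order so far=[1, 3, 0, 4, 5, 6]
  pop 2: no out-edges | ready=[] | order so far=[1, 3, 0, 4, 5, 6, 2]
  Result: [1, 3, 0, 4, 5, 6, 2]

Answer: [1, 3, 0, 4, 5, 6, 2]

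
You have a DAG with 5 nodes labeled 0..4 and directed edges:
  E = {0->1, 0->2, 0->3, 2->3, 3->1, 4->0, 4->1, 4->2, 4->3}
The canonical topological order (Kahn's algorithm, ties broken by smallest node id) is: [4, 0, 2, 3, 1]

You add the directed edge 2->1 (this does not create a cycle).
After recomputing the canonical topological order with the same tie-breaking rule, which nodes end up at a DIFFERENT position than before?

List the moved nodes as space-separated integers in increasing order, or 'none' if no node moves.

Old toposort: [4, 0, 2, 3, 1]
Added edge 2->1
Recompute Kahn (smallest-id tiebreak):
  initial in-degrees: [1, 4, 2, 3, 0]
  ready (indeg=0): [4]
  pop 4: indeg[0]->0; indeg[1]->3; indeg[2]->1; indeg[3]->2 | ready=[0] | order so far=[4]
  pop 0: indeg[1]->2; indeg[2]->0; indeg[3]->1 | ready=[2] | order so far=[4, 0]
  pop 2: indeg[1]->1; indeg[3]->0 | ready=[3] | order so far=[4, 0, 2]
  pop 3: indeg[1]->0 | ready=[1] | order so far=[4, 0, 2, 3]
  pop 1: no out-edges | ready=[] | order so far=[4, 0, 2, 3, 1]
New canonical toposort: [4, 0, 2, 3, 1]
Compare positions:
  Node 0: index 1 -> 1 (same)
  Node 1: index 4 -> 4 (same)
  Node 2: index 2 -> 2 (same)
  Node 3: index 3 -> 3 (same)
  Node 4: index 0 -> 0 (same)
Nodes that changed position: none

Answer: none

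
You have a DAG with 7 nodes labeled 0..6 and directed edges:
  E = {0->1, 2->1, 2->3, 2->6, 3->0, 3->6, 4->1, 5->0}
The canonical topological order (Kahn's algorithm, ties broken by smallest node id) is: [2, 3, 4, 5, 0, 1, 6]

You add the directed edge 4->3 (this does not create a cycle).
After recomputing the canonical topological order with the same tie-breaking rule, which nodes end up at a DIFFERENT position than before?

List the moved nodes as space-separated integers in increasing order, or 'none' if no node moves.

Old toposort: [2, 3, 4, 5, 0, 1, 6]
Added edge 4->3
Recompute Kahn (smallest-id tiebreak):
  initial in-degrees: [2, 3, 0, 2, 0, 0, 2]
  ready (indeg=0): [2, 4, 5]
  pop 2: indeg[1]->2; indeg[3]->1; indeg[6]->1 | ready=[4, 5] | order so far=[2]
  pop 4: indeg[1]->1; indeg[3]->0 | ready=[3, 5] | order so far=[2, 4]
  pop 3: indeg[0]->1; indeg[6]->0 | ready=[5, 6] | order so far=[2, 4, 3]
  pop 5: indeg[0]->0 | ready=[0, 6] | order so far=[2, 4, 3, 5]
  pop 0: indeg[1]->0 | ready=[1, 6] | order so far=[2, 4, 3, 5, 0]
  pop 1: no out-edges | ready=[6] | order so far=[2, 4, 3, 5, 0, 1]
  pop 6: no out-edges | ready=[] | order so far=[2, 4, 3, 5, 0, 1, 6]
New canonical toposort: [2, 4, 3, 5, 0, 1, 6]
Compare positions:
  Node 0: index 4 -> 4 (same)
  Node 1: index 5 -> 5 (same)
  Node 2: index 0 -> 0 (same)
  Node 3: index 1 -> 2 (moved)
  Node 4: index 2 -> 1 (moved)
  Node 5: index 3 -> 3 (same)
  Node 6: index 6 -> 6 (same)
Nodes that changed position: 3 4

Answer: 3 4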